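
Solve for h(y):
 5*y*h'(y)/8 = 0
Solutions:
 h(y) = C1


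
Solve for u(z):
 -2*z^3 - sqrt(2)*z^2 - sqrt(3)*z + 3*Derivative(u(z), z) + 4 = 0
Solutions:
 u(z) = C1 + z^4/6 + sqrt(2)*z^3/9 + sqrt(3)*z^2/6 - 4*z/3


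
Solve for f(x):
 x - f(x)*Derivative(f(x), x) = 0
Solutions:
 f(x) = -sqrt(C1 + x^2)
 f(x) = sqrt(C1 + x^2)


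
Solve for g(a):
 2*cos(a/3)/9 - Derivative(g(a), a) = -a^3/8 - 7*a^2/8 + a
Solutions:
 g(a) = C1 + a^4/32 + 7*a^3/24 - a^2/2 + 2*sin(a/3)/3


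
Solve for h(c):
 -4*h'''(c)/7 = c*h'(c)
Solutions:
 h(c) = C1 + Integral(C2*airyai(-14^(1/3)*c/2) + C3*airybi(-14^(1/3)*c/2), c)


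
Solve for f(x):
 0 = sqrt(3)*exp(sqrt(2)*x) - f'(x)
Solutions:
 f(x) = C1 + sqrt(6)*exp(sqrt(2)*x)/2


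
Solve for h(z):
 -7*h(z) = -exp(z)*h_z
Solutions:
 h(z) = C1*exp(-7*exp(-z))


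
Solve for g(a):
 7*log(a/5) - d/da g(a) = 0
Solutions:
 g(a) = C1 + 7*a*log(a) - a*log(78125) - 7*a


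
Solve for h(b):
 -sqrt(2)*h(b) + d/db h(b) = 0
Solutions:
 h(b) = C1*exp(sqrt(2)*b)


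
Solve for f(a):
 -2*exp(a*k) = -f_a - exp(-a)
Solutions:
 f(a) = C1 + exp(-a) + 2*exp(a*k)/k


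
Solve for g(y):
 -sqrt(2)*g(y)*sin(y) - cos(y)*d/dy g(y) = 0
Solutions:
 g(y) = C1*cos(y)^(sqrt(2))


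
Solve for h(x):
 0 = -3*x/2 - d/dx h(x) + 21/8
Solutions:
 h(x) = C1 - 3*x^2/4 + 21*x/8


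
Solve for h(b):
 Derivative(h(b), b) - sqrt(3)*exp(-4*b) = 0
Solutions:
 h(b) = C1 - sqrt(3)*exp(-4*b)/4


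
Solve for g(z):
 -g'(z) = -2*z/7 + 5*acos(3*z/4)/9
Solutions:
 g(z) = C1 + z^2/7 - 5*z*acos(3*z/4)/9 + 5*sqrt(16 - 9*z^2)/27


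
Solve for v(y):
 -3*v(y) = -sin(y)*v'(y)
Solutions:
 v(y) = C1*(cos(y) - 1)^(3/2)/(cos(y) + 1)^(3/2)


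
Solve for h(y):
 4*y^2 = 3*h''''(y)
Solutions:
 h(y) = C1 + C2*y + C3*y^2 + C4*y^3 + y^6/270


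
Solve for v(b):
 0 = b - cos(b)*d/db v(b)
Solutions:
 v(b) = C1 + Integral(b/cos(b), b)


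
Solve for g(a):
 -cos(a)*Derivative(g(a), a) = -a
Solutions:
 g(a) = C1 + Integral(a/cos(a), a)


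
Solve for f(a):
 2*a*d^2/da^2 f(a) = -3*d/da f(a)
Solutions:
 f(a) = C1 + C2/sqrt(a)


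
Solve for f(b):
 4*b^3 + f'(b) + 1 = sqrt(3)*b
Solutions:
 f(b) = C1 - b^4 + sqrt(3)*b^2/2 - b


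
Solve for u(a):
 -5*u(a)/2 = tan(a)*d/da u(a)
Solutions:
 u(a) = C1/sin(a)^(5/2)


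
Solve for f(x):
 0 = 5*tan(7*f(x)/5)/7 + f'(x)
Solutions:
 f(x) = -5*asin(C1*exp(-x))/7 + 5*pi/7
 f(x) = 5*asin(C1*exp(-x))/7


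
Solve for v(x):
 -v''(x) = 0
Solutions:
 v(x) = C1 + C2*x


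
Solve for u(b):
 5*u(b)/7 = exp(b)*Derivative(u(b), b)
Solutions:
 u(b) = C1*exp(-5*exp(-b)/7)


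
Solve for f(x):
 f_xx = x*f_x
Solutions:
 f(x) = C1 + C2*erfi(sqrt(2)*x/2)


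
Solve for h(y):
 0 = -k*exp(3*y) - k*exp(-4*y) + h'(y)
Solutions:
 h(y) = C1 + k*exp(3*y)/3 - k*exp(-4*y)/4


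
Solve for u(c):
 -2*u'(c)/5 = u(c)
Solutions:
 u(c) = C1*exp(-5*c/2)


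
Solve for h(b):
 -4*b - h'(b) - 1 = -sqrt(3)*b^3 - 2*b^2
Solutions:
 h(b) = C1 + sqrt(3)*b^4/4 + 2*b^3/3 - 2*b^2 - b


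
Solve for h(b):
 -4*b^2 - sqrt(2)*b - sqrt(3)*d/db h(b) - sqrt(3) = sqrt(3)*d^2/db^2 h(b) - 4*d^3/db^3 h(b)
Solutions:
 h(b) = C1 + C2*exp(b*(sqrt(3) + sqrt(3 + 16*sqrt(3)))/8) + C3*exp(b*(-sqrt(3 + 16*sqrt(3)) + sqrt(3))/8) - 4*sqrt(3)*b^3/9 - sqrt(6)*b^2/6 + 4*sqrt(3)*b^2/3 - 35*b/3 - 8*sqrt(3)*b/3 + sqrt(6)*b/3


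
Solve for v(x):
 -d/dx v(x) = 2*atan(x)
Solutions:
 v(x) = C1 - 2*x*atan(x) + log(x^2 + 1)


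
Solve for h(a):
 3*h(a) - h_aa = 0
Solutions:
 h(a) = C1*exp(-sqrt(3)*a) + C2*exp(sqrt(3)*a)


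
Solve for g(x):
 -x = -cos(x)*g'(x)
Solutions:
 g(x) = C1 + Integral(x/cos(x), x)


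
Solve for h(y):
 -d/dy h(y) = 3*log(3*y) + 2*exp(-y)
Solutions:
 h(y) = C1 - 3*y*log(y) + 3*y*(1 - log(3)) + 2*exp(-y)


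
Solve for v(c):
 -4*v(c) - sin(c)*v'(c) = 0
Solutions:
 v(c) = C1*(cos(c)^2 + 2*cos(c) + 1)/(cos(c)^2 - 2*cos(c) + 1)


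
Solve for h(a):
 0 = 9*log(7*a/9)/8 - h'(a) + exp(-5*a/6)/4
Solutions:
 h(a) = C1 + 9*a*log(a)/8 + 9*a*(-2*log(3) - 1 + log(7))/8 - 3*exp(-5*a/6)/10


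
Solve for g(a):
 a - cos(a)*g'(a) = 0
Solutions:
 g(a) = C1 + Integral(a/cos(a), a)


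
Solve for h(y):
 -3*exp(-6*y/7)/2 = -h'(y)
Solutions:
 h(y) = C1 - 7*exp(-6*y/7)/4


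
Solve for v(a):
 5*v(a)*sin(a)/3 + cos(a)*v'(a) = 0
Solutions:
 v(a) = C1*cos(a)^(5/3)


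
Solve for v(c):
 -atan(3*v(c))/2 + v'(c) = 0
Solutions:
 Integral(1/atan(3*_y), (_y, v(c))) = C1 + c/2


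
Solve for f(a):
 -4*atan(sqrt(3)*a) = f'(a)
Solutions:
 f(a) = C1 - 4*a*atan(sqrt(3)*a) + 2*sqrt(3)*log(3*a^2 + 1)/3


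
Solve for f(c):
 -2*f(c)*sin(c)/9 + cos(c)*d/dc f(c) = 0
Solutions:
 f(c) = C1/cos(c)^(2/9)


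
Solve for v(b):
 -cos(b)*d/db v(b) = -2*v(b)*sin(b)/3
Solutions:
 v(b) = C1/cos(b)^(2/3)


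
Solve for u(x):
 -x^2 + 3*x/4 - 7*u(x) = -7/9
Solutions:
 u(x) = -x^2/7 + 3*x/28 + 1/9


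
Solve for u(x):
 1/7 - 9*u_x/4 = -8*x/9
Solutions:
 u(x) = C1 + 16*x^2/81 + 4*x/63


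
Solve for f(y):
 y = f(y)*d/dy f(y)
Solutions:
 f(y) = -sqrt(C1 + y^2)
 f(y) = sqrt(C1 + y^2)


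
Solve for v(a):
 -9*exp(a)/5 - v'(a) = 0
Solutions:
 v(a) = C1 - 9*exp(a)/5


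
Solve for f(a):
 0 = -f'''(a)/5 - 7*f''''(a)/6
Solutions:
 f(a) = C1 + C2*a + C3*a^2 + C4*exp(-6*a/35)


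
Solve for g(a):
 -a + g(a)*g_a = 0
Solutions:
 g(a) = -sqrt(C1 + a^2)
 g(a) = sqrt(C1 + a^2)


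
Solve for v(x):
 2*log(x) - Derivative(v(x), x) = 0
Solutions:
 v(x) = C1 + 2*x*log(x) - 2*x


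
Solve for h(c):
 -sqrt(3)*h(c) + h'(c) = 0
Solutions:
 h(c) = C1*exp(sqrt(3)*c)


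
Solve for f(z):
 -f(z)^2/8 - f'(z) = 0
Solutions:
 f(z) = 8/(C1 + z)


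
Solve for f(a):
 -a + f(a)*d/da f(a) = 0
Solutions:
 f(a) = -sqrt(C1 + a^2)
 f(a) = sqrt(C1 + a^2)


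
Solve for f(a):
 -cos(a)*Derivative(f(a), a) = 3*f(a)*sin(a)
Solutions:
 f(a) = C1*cos(a)^3


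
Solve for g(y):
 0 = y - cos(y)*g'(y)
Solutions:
 g(y) = C1 + Integral(y/cos(y), y)


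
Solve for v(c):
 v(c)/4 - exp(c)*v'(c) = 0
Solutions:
 v(c) = C1*exp(-exp(-c)/4)


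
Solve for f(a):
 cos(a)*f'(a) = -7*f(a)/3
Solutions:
 f(a) = C1*(sin(a) - 1)^(7/6)/(sin(a) + 1)^(7/6)


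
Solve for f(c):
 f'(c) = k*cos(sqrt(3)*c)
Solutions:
 f(c) = C1 + sqrt(3)*k*sin(sqrt(3)*c)/3


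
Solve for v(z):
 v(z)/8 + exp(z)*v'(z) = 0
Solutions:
 v(z) = C1*exp(exp(-z)/8)


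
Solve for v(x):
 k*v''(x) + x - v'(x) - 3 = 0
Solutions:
 v(x) = C1 + C2*exp(x/k) + k*x + x^2/2 - 3*x


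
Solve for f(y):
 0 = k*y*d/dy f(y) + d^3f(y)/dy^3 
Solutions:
 f(y) = C1 + Integral(C2*airyai(y*(-k)^(1/3)) + C3*airybi(y*(-k)^(1/3)), y)


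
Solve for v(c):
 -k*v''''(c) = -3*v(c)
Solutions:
 v(c) = C1*exp(-3^(1/4)*c*(1/k)^(1/4)) + C2*exp(3^(1/4)*c*(1/k)^(1/4)) + C3*exp(-3^(1/4)*I*c*(1/k)^(1/4)) + C4*exp(3^(1/4)*I*c*(1/k)^(1/4))


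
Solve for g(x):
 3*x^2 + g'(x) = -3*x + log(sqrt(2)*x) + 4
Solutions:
 g(x) = C1 - x^3 - 3*x^2/2 + x*log(x) + x*log(2)/2 + 3*x


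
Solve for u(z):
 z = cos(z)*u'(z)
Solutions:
 u(z) = C1 + Integral(z/cos(z), z)


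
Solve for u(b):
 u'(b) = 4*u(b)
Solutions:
 u(b) = C1*exp(4*b)


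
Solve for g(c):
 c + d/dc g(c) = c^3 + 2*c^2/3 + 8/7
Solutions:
 g(c) = C1 + c^4/4 + 2*c^3/9 - c^2/2 + 8*c/7


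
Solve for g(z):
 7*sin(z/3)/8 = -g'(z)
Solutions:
 g(z) = C1 + 21*cos(z/3)/8


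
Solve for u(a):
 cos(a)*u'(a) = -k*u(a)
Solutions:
 u(a) = C1*exp(k*(log(sin(a) - 1) - log(sin(a) + 1))/2)


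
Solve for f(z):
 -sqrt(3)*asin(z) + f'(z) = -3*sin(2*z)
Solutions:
 f(z) = C1 + sqrt(3)*(z*asin(z) + sqrt(1 - z^2)) + 3*cos(2*z)/2


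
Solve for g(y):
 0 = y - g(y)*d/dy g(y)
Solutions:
 g(y) = -sqrt(C1 + y^2)
 g(y) = sqrt(C1 + y^2)


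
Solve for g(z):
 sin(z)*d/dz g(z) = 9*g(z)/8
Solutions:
 g(z) = C1*(cos(z) - 1)^(9/16)/(cos(z) + 1)^(9/16)


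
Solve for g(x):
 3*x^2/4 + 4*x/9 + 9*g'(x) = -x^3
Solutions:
 g(x) = C1 - x^4/36 - x^3/36 - 2*x^2/81


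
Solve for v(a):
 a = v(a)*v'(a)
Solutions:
 v(a) = -sqrt(C1 + a^2)
 v(a) = sqrt(C1 + a^2)


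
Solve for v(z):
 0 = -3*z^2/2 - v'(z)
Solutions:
 v(z) = C1 - z^3/2


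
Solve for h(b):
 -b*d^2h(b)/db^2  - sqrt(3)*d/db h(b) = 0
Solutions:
 h(b) = C1 + C2*b^(1 - sqrt(3))


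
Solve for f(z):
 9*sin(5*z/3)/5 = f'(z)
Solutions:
 f(z) = C1 - 27*cos(5*z/3)/25


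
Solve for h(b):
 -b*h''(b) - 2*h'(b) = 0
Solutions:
 h(b) = C1 + C2/b


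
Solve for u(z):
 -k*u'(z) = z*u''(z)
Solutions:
 u(z) = C1 + z^(1 - re(k))*(C2*sin(log(z)*Abs(im(k))) + C3*cos(log(z)*im(k)))


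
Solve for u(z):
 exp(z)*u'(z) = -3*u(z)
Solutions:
 u(z) = C1*exp(3*exp(-z))


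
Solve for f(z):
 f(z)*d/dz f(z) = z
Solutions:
 f(z) = -sqrt(C1 + z^2)
 f(z) = sqrt(C1 + z^2)


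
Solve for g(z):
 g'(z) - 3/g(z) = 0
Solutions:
 g(z) = -sqrt(C1 + 6*z)
 g(z) = sqrt(C1 + 6*z)


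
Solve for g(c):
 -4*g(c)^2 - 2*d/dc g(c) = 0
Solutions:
 g(c) = 1/(C1 + 2*c)


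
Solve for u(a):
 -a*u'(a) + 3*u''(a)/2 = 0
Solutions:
 u(a) = C1 + C2*erfi(sqrt(3)*a/3)


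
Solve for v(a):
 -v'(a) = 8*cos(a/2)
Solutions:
 v(a) = C1 - 16*sin(a/2)


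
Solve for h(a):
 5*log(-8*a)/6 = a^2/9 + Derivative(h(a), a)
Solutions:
 h(a) = C1 - a^3/27 + 5*a*log(-a)/6 + 5*a*(-1 + 3*log(2))/6


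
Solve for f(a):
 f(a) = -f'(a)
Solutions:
 f(a) = C1*exp(-a)


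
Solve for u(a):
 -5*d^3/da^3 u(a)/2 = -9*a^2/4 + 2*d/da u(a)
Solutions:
 u(a) = C1 + C2*sin(2*sqrt(5)*a/5) + C3*cos(2*sqrt(5)*a/5) + 3*a^3/8 - 45*a/16


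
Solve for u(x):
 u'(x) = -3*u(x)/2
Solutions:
 u(x) = C1*exp(-3*x/2)


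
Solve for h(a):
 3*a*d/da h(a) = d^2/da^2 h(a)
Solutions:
 h(a) = C1 + C2*erfi(sqrt(6)*a/2)


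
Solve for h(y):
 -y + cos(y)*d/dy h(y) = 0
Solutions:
 h(y) = C1 + Integral(y/cos(y), y)


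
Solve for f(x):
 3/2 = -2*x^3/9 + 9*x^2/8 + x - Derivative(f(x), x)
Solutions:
 f(x) = C1 - x^4/18 + 3*x^3/8 + x^2/2 - 3*x/2


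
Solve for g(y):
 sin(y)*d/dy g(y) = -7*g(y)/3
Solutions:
 g(y) = C1*(cos(y) + 1)^(7/6)/(cos(y) - 1)^(7/6)


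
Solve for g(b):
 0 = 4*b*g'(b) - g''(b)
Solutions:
 g(b) = C1 + C2*erfi(sqrt(2)*b)


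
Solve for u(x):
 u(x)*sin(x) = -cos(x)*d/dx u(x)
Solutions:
 u(x) = C1*cos(x)


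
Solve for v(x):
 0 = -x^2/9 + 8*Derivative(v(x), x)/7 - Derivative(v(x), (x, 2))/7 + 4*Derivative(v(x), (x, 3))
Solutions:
 v(x) = C1 + 7*x^3/216 + 7*x^2/576 - 1561*x/2304 + (C2*sin(sqrt(895)*x/56) + C3*cos(sqrt(895)*x/56))*exp(x/56)


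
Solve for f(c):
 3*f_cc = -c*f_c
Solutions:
 f(c) = C1 + C2*erf(sqrt(6)*c/6)


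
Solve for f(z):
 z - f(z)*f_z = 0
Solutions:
 f(z) = -sqrt(C1 + z^2)
 f(z) = sqrt(C1 + z^2)


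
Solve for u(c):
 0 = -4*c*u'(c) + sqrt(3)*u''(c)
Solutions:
 u(c) = C1 + C2*erfi(sqrt(2)*3^(3/4)*c/3)


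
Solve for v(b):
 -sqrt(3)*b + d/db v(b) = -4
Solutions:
 v(b) = C1 + sqrt(3)*b^2/2 - 4*b


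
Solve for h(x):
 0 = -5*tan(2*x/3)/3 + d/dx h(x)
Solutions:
 h(x) = C1 - 5*log(cos(2*x/3))/2


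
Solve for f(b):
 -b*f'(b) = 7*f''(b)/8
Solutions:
 f(b) = C1 + C2*erf(2*sqrt(7)*b/7)


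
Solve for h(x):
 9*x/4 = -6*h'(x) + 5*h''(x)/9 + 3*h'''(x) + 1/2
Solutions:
 h(x) = C1 + C2*exp(x*(-5 + sqrt(5857))/54) + C3*exp(-x*(5 + sqrt(5857))/54) - 3*x^2/16 + 7*x/144


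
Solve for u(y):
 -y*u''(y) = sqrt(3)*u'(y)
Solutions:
 u(y) = C1 + C2*y^(1 - sqrt(3))


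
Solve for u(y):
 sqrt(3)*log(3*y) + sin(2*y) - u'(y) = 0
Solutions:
 u(y) = C1 + sqrt(3)*y*(log(y) - 1) + sqrt(3)*y*log(3) - cos(2*y)/2


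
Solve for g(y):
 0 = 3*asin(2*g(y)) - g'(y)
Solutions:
 Integral(1/asin(2*_y), (_y, g(y))) = C1 + 3*y


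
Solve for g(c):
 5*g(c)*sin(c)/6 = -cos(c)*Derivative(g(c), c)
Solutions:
 g(c) = C1*cos(c)^(5/6)


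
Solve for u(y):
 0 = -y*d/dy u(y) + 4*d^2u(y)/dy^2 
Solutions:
 u(y) = C1 + C2*erfi(sqrt(2)*y/4)


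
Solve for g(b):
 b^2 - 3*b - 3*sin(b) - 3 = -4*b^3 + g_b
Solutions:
 g(b) = C1 + b^4 + b^3/3 - 3*b^2/2 - 3*b + 3*cos(b)


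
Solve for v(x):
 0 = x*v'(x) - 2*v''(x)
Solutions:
 v(x) = C1 + C2*erfi(x/2)


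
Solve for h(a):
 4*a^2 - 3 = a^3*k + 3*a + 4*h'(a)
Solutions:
 h(a) = C1 - a^4*k/16 + a^3/3 - 3*a^2/8 - 3*a/4


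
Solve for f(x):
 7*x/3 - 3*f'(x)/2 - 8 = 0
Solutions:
 f(x) = C1 + 7*x^2/9 - 16*x/3


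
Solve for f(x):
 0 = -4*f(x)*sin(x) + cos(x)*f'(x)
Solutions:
 f(x) = C1/cos(x)^4


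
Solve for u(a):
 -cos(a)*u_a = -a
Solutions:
 u(a) = C1 + Integral(a/cos(a), a)


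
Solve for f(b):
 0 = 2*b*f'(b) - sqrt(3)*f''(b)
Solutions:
 f(b) = C1 + C2*erfi(3^(3/4)*b/3)


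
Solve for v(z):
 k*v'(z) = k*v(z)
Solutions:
 v(z) = C1*exp(z)


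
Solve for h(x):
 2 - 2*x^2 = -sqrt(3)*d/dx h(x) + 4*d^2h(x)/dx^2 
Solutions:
 h(x) = C1 + C2*exp(sqrt(3)*x/4) + 2*sqrt(3)*x^3/9 + 8*x^2/3 + 58*sqrt(3)*x/9


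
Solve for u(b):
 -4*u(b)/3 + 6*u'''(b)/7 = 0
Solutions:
 u(b) = C3*exp(42^(1/3)*b/3) + (C1*sin(14^(1/3)*3^(5/6)*b/6) + C2*cos(14^(1/3)*3^(5/6)*b/6))*exp(-42^(1/3)*b/6)


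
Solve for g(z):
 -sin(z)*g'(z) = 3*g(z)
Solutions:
 g(z) = C1*(cos(z) + 1)^(3/2)/(cos(z) - 1)^(3/2)


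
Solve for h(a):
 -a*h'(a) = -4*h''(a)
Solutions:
 h(a) = C1 + C2*erfi(sqrt(2)*a/4)


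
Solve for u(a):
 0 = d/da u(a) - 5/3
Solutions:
 u(a) = C1 + 5*a/3


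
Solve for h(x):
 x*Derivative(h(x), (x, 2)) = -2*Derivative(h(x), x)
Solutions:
 h(x) = C1 + C2/x


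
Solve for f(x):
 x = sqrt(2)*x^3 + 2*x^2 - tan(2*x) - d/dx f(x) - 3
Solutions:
 f(x) = C1 + sqrt(2)*x^4/4 + 2*x^3/3 - x^2/2 - 3*x + log(cos(2*x))/2


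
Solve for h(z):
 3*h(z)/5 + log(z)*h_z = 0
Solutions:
 h(z) = C1*exp(-3*li(z)/5)


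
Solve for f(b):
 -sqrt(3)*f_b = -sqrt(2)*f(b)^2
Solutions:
 f(b) = -3/(C1 + sqrt(6)*b)


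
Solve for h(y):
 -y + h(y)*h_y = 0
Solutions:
 h(y) = -sqrt(C1 + y^2)
 h(y) = sqrt(C1 + y^2)


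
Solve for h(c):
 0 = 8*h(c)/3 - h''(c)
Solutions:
 h(c) = C1*exp(-2*sqrt(6)*c/3) + C2*exp(2*sqrt(6)*c/3)


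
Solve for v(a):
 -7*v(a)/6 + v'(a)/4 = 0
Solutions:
 v(a) = C1*exp(14*a/3)


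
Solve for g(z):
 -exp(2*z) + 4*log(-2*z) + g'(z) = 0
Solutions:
 g(z) = C1 - 4*z*log(-z) + 4*z*(1 - log(2)) + exp(2*z)/2


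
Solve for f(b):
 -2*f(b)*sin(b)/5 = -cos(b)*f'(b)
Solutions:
 f(b) = C1/cos(b)^(2/5)


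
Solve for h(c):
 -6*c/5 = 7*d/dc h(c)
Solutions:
 h(c) = C1 - 3*c^2/35


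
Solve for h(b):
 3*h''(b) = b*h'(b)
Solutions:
 h(b) = C1 + C2*erfi(sqrt(6)*b/6)


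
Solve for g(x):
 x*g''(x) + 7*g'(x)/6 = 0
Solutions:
 g(x) = C1 + C2/x^(1/6)


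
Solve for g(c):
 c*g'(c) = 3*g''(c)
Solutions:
 g(c) = C1 + C2*erfi(sqrt(6)*c/6)


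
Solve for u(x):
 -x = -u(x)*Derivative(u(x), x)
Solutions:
 u(x) = -sqrt(C1 + x^2)
 u(x) = sqrt(C1 + x^2)


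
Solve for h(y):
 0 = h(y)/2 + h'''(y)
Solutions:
 h(y) = C3*exp(-2^(2/3)*y/2) + (C1*sin(2^(2/3)*sqrt(3)*y/4) + C2*cos(2^(2/3)*sqrt(3)*y/4))*exp(2^(2/3)*y/4)


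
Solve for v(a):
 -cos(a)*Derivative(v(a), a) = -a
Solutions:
 v(a) = C1 + Integral(a/cos(a), a)


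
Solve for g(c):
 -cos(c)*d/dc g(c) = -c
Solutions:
 g(c) = C1 + Integral(c/cos(c), c)


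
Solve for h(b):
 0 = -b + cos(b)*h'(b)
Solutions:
 h(b) = C1 + Integral(b/cos(b), b)


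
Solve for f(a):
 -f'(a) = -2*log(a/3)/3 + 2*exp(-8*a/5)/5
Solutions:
 f(a) = C1 + 2*a*log(a)/3 + 2*a*(-log(3) - 1)/3 + exp(-8*a/5)/4


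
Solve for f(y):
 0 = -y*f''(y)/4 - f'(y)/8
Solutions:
 f(y) = C1 + C2*sqrt(y)


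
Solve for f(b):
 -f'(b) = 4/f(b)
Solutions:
 f(b) = -sqrt(C1 - 8*b)
 f(b) = sqrt(C1 - 8*b)


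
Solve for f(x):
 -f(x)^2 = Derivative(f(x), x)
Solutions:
 f(x) = 1/(C1 + x)


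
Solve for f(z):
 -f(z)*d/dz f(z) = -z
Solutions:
 f(z) = -sqrt(C1 + z^2)
 f(z) = sqrt(C1 + z^2)


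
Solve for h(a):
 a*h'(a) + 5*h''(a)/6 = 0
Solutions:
 h(a) = C1 + C2*erf(sqrt(15)*a/5)


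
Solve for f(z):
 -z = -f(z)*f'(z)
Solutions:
 f(z) = -sqrt(C1 + z^2)
 f(z) = sqrt(C1 + z^2)


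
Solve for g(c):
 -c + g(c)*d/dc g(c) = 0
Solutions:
 g(c) = -sqrt(C1 + c^2)
 g(c) = sqrt(C1 + c^2)


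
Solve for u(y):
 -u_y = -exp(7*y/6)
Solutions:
 u(y) = C1 + 6*exp(7*y/6)/7


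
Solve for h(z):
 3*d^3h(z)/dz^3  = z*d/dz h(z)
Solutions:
 h(z) = C1 + Integral(C2*airyai(3^(2/3)*z/3) + C3*airybi(3^(2/3)*z/3), z)


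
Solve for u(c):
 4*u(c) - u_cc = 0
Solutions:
 u(c) = C1*exp(-2*c) + C2*exp(2*c)


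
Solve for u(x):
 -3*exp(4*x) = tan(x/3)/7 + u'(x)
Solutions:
 u(x) = C1 - 3*exp(4*x)/4 + 3*log(cos(x/3))/7


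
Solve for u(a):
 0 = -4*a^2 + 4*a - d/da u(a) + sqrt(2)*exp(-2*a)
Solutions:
 u(a) = C1 - 4*a^3/3 + 2*a^2 - sqrt(2)*exp(-2*a)/2


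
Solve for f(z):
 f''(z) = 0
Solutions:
 f(z) = C1 + C2*z


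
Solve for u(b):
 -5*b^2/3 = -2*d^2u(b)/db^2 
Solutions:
 u(b) = C1 + C2*b + 5*b^4/72


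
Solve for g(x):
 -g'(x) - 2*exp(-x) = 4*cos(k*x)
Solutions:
 g(x) = C1 + 2*exp(-x) - 4*sin(k*x)/k


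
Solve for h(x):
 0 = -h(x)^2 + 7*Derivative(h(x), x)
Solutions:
 h(x) = -7/(C1 + x)


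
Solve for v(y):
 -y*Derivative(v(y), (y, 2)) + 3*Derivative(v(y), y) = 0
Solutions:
 v(y) = C1 + C2*y^4


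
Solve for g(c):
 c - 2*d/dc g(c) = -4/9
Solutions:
 g(c) = C1 + c^2/4 + 2*c/9


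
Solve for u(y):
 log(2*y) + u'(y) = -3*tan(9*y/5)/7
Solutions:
 u(y) = C1 - y*log(y) - y*log(2) + y + 5*log(cos(9*y/5))/21


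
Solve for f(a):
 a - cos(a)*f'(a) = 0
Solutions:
 f(a) = C1 + Integral(a/cos(a), a)


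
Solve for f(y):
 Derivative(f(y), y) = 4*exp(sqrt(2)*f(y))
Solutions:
 f(y) = sqrt(2)*(2*log(-1/(C1 + 4*y)) - log(2))/4


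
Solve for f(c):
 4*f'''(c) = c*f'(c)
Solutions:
 f(c) = C1 + Integral(C2*airyai(2^(1/3)*c/2) + C3*airybi(2^(1/3)*c/2), c)


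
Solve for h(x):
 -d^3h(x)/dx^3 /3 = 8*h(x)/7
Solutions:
 h(x) = C3*exp(-2*3^(1/3)*7^(2/3)*x/7) + (C1*sin(3^(5/6)*7^(2/3)*x/7) + C2*cos(3^(5/6)*7^(2/3)*x/7))*exp(3^(1/3)*7^(2/3)*x/7)


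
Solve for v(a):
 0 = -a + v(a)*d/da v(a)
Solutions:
 v(a) = -sqrt(C1 + a^2)
 v(a) = sqrt(C1 + a^2)


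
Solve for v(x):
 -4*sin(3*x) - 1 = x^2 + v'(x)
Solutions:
 v(x) = C1 - x^3/3 - x + 4*cos(3*x)/3


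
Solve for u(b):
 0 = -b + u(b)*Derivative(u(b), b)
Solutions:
 u(b) = -sqrt(C1 + b^2)
 u(b) = sqrt(C1 + b^2)


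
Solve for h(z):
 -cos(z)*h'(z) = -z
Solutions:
 h(z) = C1 + Integral(z/cos(z), z)


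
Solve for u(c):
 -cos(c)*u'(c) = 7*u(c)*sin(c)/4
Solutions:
 u(c) = C1*cos(c)^(7/4)


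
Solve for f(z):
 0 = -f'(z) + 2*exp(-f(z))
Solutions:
 f(z) = log(C1 + 2*z)


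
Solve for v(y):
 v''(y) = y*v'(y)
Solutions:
 v(y) = C1 + C2*erfi(sqrt(2)*y/2)


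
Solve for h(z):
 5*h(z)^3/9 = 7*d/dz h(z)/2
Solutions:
 h(z) = -3*sqrt(14)*sqrt(-1/(C1 + 10*z))/2
 h(z) = 3*sqrt(14)*sqrt(-1/(C1 + 10*z))/2


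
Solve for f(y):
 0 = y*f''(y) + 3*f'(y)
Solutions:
 f(y) = C1 + C2/y^2


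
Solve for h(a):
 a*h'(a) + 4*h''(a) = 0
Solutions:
 h(a) = C1 + C2*erf(sqrt(2)*a/4)


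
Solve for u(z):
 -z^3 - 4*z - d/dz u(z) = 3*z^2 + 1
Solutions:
 u(z) = C1 - z^4/4 - z^3 - 2*z^2 - z


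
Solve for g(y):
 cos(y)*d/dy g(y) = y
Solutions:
 g(y) = C1 + Integral(y/cos(y), y)


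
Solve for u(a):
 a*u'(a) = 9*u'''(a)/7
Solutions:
 u(a) = C1 + Integral(C2*airyai(21^(1/3)*a/3) + C3*airybi(21^(1/3)*a/3), a)


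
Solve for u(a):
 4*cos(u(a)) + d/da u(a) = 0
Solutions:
 u(a) = pi - asin((C1 + exp(8*a))/(C1 - exp(8*a)))
 u(a) = asin((C1 + exp(8*a))/(C1 - exp(8*a)))


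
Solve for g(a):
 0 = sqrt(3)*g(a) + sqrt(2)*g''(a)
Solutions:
 g(a) = C1*sin(2^(3/4)*3^(1/4)*a/2) + C2*cos(2^(3/4)*3^(1/4)*a/2)


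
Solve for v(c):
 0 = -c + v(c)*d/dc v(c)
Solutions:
 v(c) = -sqrt(C1 + c^2)
 v(c) = sqrt(C1 + c^2)


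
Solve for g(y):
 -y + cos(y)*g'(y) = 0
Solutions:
 g(y) = C1 + Integral(y/cos(y), y)


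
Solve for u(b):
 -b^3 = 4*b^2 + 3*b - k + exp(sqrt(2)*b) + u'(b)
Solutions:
 u(b) = C1 - b^4/4 - 4*b^3/3 - 3*b^2/2 + b*k - sqrt(2)*exp(sqrt(2)*b)/2


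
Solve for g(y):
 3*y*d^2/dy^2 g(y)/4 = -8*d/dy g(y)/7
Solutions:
 g(y) = C1 + C2/y^(11/21)


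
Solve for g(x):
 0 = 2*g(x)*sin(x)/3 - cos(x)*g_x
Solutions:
 g(x) = C1/cos(x)^(2/3)


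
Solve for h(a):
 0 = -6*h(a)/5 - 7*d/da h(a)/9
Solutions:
 h(a) = C1*exp(-54*a/35)


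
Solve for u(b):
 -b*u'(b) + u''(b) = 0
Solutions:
 u(b) = C1 + C2*erfi(sqrt(2)*b/2)


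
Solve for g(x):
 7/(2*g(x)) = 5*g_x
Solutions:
 g(x) = -sqrt(C1 + 35*x)/5
 g(x) = sqrt(C1 + 35*x)/5


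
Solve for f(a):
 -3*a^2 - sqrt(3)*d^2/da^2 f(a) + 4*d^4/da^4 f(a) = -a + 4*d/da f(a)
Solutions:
 f(a) = C1 + C2*exp(-a*(3^(5/6)/(sqrt(144 - sqrt(3)) + 12)^(1/3) + 3^(2/3)*(sqrt(144 - sqrt(3)) + 12)^(1/3))/12)*sin(a*(-3^(1/6)*(sqrt(144 - sqrt(3)) + 12)^(1/3) + 3^(1/3)/(sqrt(144 - sqrt(3)) + 12)^(1/3))/4) + C3*exp(-a*(3^(5/6)/(sqrt(144 - sqrt(3)) + 12)^(1/3) + 3^(2/3)*(sqrt(144 - sqrt(3)) + 12)^(1/3))/12)*cos(a*(-3^(1/6)*(sqrt(144 - sqrt(3)) + 12)^(1/3) + 3^(1/3)/(sqrt(144 - sqrt(3)) + 12)^(1/3))/4) + C4*exp(a*(3^(5/6)/(sqrt(144 - sqrt(3)) + 12)^(1/3) + 3^(2/3)*(sqrt(144 - sqrt(3)) + 12)^(1/3))/6) - a^3/4 + a^2/8 + 3*sqrt(3)*a^2/16 - 9*a/32 - sqrt(3)*a/16


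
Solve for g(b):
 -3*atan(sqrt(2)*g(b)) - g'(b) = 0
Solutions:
 Integral(1/atan(sqrt(2)*_y), (_y, g(b))) = C1 - 3*b


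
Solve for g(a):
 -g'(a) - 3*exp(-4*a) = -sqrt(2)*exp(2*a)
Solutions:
 g(a) = C1 + sqrt(2)*exp(2*a)/2 + 3*exp(-4*a)/4


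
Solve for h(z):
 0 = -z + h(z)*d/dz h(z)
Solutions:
 h(z) = -sqrt(C1 + z^2)
 h(z) = sqrt(C1 + z^2)


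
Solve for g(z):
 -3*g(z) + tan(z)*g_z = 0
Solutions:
 g(z) = C1*sin(z)^3


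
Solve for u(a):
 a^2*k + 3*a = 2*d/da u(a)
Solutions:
 u(a) = C1 + a^3*k/6 + 3*a^2/4


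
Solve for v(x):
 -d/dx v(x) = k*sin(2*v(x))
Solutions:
 v(x) = pi - acos((-C1 - exp(4*k*x))/(C1 - exp(4*k*x)))/2
 v(x) = acos((-C1 - exp(4*k*x))/(C1 - exp(4*k*x)))/2


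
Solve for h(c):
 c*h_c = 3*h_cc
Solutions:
 h(c) = C1 + C2*erfi(sqrt(6)*c/6)


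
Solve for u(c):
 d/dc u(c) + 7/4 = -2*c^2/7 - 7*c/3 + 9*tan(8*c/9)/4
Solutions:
 u(c) = C1 - 2*c^3/21 - 7*c^2/6 - 7*c/4 - 81*log(cos(8*c/9))/32


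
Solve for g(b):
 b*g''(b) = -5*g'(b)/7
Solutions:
 g(b) = C1 + C2*b^(2/7)


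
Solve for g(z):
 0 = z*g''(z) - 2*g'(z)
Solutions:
 g(z) = C1 + C2*z^3


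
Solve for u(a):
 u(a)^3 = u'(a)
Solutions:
 u(a) = -sqrt(2)*sqrt(-1/(C1 + a))/2
 u(a) = sqrt(2)*sqrt(-1/(C1 + a))/2


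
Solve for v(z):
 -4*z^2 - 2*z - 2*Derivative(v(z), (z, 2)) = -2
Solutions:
 v(z) = C1 + C2*z - z^4/6 - z^3/6 + z^2/2


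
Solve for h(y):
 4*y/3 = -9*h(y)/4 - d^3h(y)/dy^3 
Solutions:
 h(y) = C3*exp(-2^(1/3)*3^(2/3)*y/2) - 16*y/27 + (C1*sin(3*2^(1/3)*3^(1/6)*y/4) + C2*cos(3*2^(1/3)*3^(1/6)*y/4))*exp(2^(1/3)*3^(2/3)*y/4)


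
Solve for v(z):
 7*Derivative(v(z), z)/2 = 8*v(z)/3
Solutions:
 v(z) = C1*exp(16*z/21)


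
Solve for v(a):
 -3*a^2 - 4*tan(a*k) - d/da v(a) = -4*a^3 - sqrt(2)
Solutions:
 v(a) = C1 + a^4 - a^3 + sqrt(2)*a - 4*Piecewise((-log(cos(a*k))/k, Ne(k, 0)), (0, True))


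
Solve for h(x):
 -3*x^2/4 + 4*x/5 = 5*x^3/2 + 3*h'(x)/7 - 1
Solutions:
 h(x) = C1 - 35*x^4/24 - 7*x^3/12 + 14*x^2/15 + 7*x/3


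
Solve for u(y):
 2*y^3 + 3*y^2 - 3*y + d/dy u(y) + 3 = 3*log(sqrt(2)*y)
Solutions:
 u(y) = C1 - y^4/2 - y^3 + 3*y^2/2 + 3*y*log(y) - 6*y + 3*y*log(2)/2


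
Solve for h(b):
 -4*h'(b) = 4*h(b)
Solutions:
 h(b) = C1*exp(-b)


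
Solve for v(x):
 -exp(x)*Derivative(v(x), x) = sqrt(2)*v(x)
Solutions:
 v(x) = C1*exp(sqrt(2)*exp(-x))


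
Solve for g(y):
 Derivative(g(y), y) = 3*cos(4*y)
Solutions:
 g(y) = C1 + 3*sin(4*y)/4


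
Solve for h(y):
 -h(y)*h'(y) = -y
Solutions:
 h(y) = -sqrt(C1 + y^2)
 h(y) = sqrt(C1 + y^2)


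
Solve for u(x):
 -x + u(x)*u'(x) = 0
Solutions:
 u(x) = -sqrt(C1 + x^2)
 u(x) = sqrt(C1 + x^2)


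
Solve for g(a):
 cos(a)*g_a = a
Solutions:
 g(a) = C1 + Integral(a/cos(a), a)


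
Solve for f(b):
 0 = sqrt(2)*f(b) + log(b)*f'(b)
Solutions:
 f(b) = C1*exp(-sqrt(2)*li(b))


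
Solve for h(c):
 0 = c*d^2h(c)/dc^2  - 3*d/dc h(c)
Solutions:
 h(c) = C1 + C2*c^4


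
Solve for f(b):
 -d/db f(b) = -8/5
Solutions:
 f(b) = C1 + 8*b/5


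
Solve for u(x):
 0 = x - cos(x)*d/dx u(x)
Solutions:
 u(x) = C1 + Integral(x/cos(x), x)


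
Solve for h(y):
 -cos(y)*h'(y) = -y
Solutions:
 h(y) = C1 + Integral(y/cos(y), y)


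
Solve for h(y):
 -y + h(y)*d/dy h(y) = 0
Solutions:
 h(y) = -sqrt(C1 + y^2)
 h(y) = sqrt(C1 + y^2)


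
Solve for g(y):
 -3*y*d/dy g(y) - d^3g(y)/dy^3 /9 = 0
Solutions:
 g(y) = C1 + Integral(C2*airyai(-3*y) + C3*airybi(-3*y), y)


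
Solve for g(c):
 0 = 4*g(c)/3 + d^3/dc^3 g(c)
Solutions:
 g(c) = C3*exp(-6^(2/3)*c/3) + (C1*sin(2^(2/3)*3^(1/6)*c/2) + C2*cos(2^(2/3)*3^(1/6)*c/2))*exp(6^(2/3)*c/6)


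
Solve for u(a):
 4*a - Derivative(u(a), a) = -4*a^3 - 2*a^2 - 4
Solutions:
 u(a) = C1 + a^4 + 2*a^3/3 + 2*a^2 + 4*a


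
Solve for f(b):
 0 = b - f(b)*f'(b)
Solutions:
 f(b) = -sqrt(C1 + b^2)
 f(b) = sqrt(C1 + b^2)


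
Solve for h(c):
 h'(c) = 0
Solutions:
 h(c) = C1


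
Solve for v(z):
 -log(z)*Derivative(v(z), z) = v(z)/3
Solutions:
 v(z) = C1*exp(-li(z)/3)


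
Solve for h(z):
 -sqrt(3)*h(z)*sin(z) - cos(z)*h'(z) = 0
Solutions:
 h(z) = C1*cos(z)^(sqrt(3))


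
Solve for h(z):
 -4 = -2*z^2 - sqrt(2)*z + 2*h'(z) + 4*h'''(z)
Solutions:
 h(z) = C1 + C2*sin(sqrt(2)*z/2) + C3*cos(sqrt(2)*z/2) + z^3/3 + sqrt(2)*z^2/4 - 6*z


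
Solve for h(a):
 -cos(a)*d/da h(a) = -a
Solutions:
 h(a) = C1 + Integral(a/cos(a), a)


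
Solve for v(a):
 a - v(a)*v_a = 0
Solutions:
 v(a) = -sqrt(C1 + a^2)
 v(a) = sqrt(C1 + a^2)


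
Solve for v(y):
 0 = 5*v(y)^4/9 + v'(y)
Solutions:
 v(y) = 3^(1/3)*(1/(C1 + 5*y))^(1/3)
 v(y) = (-3^(1/3) - 3^(5/6)*I)*(1/(C1 + 5*y))^(1/3)/2
 v(y) = (-3^(1/3) + 3^(5/6)*I)*(1/(C1 + 5*y))^(1/3)/2


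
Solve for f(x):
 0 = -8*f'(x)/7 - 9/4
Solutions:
 f(x) = C1 - 63*x/32


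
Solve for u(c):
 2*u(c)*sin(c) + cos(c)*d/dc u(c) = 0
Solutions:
 u(c) = C1*cos(c)^2


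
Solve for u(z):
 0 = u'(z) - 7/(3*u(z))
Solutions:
 u(z) = -sqrt(C1 + 42*z)/3
 u(z) = sqrt(C1 + 42*z)/3


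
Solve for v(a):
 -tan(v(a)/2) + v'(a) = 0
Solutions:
 v(a) = -2*asin(C1*exp(a/2)) + 2*pi
 v(a) = 2*asin(C1*exp(a/2))


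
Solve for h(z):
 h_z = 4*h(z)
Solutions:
 h(z) = C1*exp(4*z)


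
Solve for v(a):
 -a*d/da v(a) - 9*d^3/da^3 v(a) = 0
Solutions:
 v(a) = C1 + Integral(C2*airyai(-3^(1/3)*a/3) + C3*airybi(-3^(1/3)*a/3), a)


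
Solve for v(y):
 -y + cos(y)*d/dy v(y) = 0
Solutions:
 v(y) = C1 + Integral(y/cos(y), y)


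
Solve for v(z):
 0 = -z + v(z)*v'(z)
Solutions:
 v(z) = -sqrt(C1 + z^2)
 v(z) = sqrt(C1 + z^2)


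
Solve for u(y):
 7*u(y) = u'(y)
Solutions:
 u(y) = C1*exp(7*y)


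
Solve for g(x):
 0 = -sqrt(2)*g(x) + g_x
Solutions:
 g(x) = C1*exp(sqrt(2)*x)


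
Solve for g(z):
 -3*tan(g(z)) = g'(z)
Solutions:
 g(z) = pi - asin(C1*exp(-3*z))
 g(z) = asin(C1*exp(-3*z))


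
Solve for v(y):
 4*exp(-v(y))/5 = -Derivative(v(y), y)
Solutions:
 v(y) = log(C1 - 4*y/5)


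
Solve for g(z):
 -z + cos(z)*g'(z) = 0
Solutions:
 g(z) = C1 + Integral(z/cos(z), z)


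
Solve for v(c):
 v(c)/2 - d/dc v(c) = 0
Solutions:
 v(c) = C1*exp(c/2)


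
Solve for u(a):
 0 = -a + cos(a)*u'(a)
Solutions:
 u(a) = C1 + Integral(a/cos(a), a)


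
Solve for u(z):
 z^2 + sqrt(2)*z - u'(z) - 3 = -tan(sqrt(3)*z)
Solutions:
 u(z) = C1 + z^3/3 + sqrt(2)*z^2/2 - 3*z - sqrt(3)*log(cos(sqrt(3)*z))/3


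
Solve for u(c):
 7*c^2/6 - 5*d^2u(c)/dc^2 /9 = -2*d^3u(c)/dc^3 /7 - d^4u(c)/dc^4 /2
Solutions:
 u(c) = C1 + C2*c + C3*exp(c*(-6 + sqrt(526))/21) + C4*exp(-c*(6 + sqrt(526))/21) + 7*c^4/40 + 9*c^3/25 + 8559*c^2/3500


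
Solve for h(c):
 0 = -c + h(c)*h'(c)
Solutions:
 h(c) = -sqrt(C1 + c^2)
 h(c) = sqrt(C1 + c^2)


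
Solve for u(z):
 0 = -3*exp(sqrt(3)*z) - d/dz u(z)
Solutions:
 u(z) = C1 - sqrt(3)*exp(sqrt(3)*z)


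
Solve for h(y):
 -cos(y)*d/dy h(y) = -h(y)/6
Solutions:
 h(y) = C1*(sin(y) + 1)^(1/12)/(sin(y) - 1)^(1/12)


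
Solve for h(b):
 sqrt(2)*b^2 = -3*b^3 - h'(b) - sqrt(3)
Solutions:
 h(b) = C1 - 3*b^4/4 - sqrt(2)*b^3/3 - sqrt(3)*b


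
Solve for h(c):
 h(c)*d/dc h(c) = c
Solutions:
 h(c) = -sqrt(C1 + c^2)
 h(c) = sqrt(C1 + c^2)


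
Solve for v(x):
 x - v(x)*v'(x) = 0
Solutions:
 v(x) = -sqrt(C1 + x^2)
 v(x) = sqrt(C1 + x^2)


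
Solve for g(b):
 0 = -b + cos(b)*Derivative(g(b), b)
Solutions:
 g(b) = C1 + Integral(b/cos(b), b)


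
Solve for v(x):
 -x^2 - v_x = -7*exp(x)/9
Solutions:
 v(x) = C1 - x^3/3 + 7*exp(x)/9


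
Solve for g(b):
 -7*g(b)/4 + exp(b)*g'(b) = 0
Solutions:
 g(b) = C1*exp(-7*exp(-b)/4)


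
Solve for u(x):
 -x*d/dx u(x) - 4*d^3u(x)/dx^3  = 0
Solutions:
 u(x) = C1 + Integral(C2*airyai(-2^(1/3)*x/2) + C3*airybi(-2^(1/3)*x/2), x)


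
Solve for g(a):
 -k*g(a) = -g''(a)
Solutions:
 g(a) = C1*exp(-a*sqrt(k)) + C2*exp(a*sqrt(k))


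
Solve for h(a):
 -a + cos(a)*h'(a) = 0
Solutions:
 h(a) = C1 + Integral(a/cos(a), a)


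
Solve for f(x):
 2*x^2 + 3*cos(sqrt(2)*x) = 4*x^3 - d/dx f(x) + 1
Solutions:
 f(x) = C1 + x^4 - 2*x^3/3 + x - 3*sqrt(2)*sin(sqrt(2)*x)/2


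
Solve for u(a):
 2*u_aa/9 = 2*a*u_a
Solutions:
 u(a) = C1 + C2*erfi(3*sqrt(2)*a/2)


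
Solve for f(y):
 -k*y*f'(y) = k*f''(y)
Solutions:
 f(y) = C1 + C2*erf(sqrt(2)*y/2)


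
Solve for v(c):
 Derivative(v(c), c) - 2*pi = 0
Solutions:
 v(c) = C1 + 2*pi*c


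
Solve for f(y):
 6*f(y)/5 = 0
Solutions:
 f(y) = 0


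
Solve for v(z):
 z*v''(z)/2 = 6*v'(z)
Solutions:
 v(z) = C1 + C2*z^13


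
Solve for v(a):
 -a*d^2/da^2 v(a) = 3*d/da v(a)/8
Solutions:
 v(a) = C1 + C2*a^(5/8)


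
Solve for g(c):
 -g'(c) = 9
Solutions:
 g(c) = C1 - 9*c


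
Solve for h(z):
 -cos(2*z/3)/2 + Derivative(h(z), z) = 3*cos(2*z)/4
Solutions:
 h(z) = C1 + 3*sin(2*z/3)/4 + 3*sin(2*z)/8


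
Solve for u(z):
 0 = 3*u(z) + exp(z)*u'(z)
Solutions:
 u(z) = C1*exp(3*exp(-z))


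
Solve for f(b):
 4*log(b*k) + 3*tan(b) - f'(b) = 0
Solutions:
 f(b) = C1 + 4*b*log(b*k) - 4*b - 3*log(cos(b))


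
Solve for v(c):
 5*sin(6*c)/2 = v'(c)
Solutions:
 v(c) = C1 - 5*cos(6*c)/12


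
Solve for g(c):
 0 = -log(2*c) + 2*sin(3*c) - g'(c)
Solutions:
 g(c) = C1 - c*log(c) - c*log(2) + c - 2*cos(3*c)/3


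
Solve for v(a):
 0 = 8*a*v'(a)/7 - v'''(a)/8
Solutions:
 v(a) = C1 + Integral(C2*airyai(4*7^(2/3)*a/7) + C3*airybi(4*7^(2/3)*a/7), a)


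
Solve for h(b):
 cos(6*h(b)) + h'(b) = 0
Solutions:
 h(b) = -asin((C1 + exp(12*b))/(C1 - exp(12*b)))/6 + pi/6
 h(b) = asin((C1 + exp(12*b))/(C1 - exp(12*b)))/6


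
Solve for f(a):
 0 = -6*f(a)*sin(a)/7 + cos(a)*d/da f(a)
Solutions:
 f(a) = C1/cos(a)^(6/7)


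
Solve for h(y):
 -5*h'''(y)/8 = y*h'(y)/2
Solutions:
 h(y) = C1 + Integral(C2*airyai(-10^(2/3)*y/5) + C3*airybi(-10^(2/3)*y/5), y)


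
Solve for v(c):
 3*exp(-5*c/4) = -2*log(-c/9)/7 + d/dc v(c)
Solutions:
 v(c) = C1 + 2*c*log(-c)/7 + 2*c*(-2*log(3) - 1)/7 - 12*exp(-5*c/4)/5


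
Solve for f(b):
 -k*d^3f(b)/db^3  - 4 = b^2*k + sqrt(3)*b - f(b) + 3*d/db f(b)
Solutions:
 f(b) = C1*exp(2^(1/3)*b*(-2^(1/3)*(sqrt((1 + 4/k)/k^2) - 1/k)^(1/3)/2 + 1/(k*(sqrt((1 + 4/k)/k^2) - 1/k)^(1/3)))) + C2*exp(2^(1/3)*b*(2^(1/3)*(sqrt((1 + 4/k)/k^2) - 1/k)^(1/3)/4 - 2^(1/3)*sqrt(3)*I*(sqrt((1 + 4/k)/k^2) - 1/k)^(1/3)/4 + 2/(k*(-1 + sqrt(3)*I)*(sqrt((1 + 4/k)/k^2) - 1/k)^(1/3)))) + C3*exp(2^(1/3)*b*(2^(1/3)*(sqrt((1 + 4/k)/k^2) - 1/k)^(1/3)/4 + 2^(1/3)*sqrt(3)*I*(sqrt((1 + 4/k)/k^2) - 1/k)^(1/3)/4 - 2/(k*(1 + sqrt(3)*I)*(sqrt((1 + 4/k)/k^2) - 1/k)^(1/3)))) + b^2*k + 6*b*k + sqrt(3)*b + 18*k + 4 + 3*sqrt(3)


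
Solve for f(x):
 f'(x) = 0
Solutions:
 f(x) = C1


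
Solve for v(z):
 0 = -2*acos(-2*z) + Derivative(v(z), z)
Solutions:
 v(z) = C1 + 2*z*acos(-2*z) + sqrt(1 - 4*z^2)


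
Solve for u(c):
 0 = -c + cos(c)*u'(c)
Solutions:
 u(c) = C1 + Integral(c/cos(c), c)


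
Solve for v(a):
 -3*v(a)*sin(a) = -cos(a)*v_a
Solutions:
 v(a) = C1/cos(a)^3


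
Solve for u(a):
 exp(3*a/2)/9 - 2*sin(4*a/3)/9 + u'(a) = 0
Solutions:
 u(a) = C1 - 2*exp(3*a/2)/27 - cos(4*a/3)/6


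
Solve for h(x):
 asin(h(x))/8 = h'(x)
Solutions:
 Integral(1/asin(_y), (_y, h(x))) = C1 + x/8


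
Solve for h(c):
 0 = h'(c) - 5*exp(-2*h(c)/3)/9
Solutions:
 h(c) = 3*log(-sqrt(C1 + 5*c)) - 6*log(3) + 3*log(6)/2
 h(c) = 3*log(C1 + 5*c)/2 - 6*log(3) + 3*log(6)/2


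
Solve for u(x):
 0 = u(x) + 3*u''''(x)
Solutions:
 u(x) = (C1*sin(sqrt(2)*3^(3/4)*x/6) + C2*cos(sqrt(2)*3^(3/4)*x/6))*exp(-sqrt(2)*3^(3/4)*x/6) + (C3*sin(sqrt(2)*3^(3/4)*x/6) + C4*cos(sqrt(2)*3^(3/4)*x/6))*exp(sqrt(2)*3^(3/4)*x/6)


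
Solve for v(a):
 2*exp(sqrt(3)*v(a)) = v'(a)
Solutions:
 v(a) = sqrt(3)*(2*log(-1/(C1 + 2*a)) - log(3))/6


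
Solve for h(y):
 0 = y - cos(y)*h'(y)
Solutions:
 h(y) = C1 + Integral(y/cos(y), y)


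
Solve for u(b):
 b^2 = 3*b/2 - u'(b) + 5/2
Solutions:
 u(b) = C1 - b^3/3 + 3*b^2/4 + 5*b/2


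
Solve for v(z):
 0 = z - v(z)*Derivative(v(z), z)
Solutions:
 v(z) = -sqrt(C1 + z^2)
 v(z) = sqrt(C1 + z^2)


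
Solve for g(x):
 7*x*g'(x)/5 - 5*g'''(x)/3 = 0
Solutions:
 g(x) = C1 + Integral(C2*airyai(105^(1/3)*x/5) + C3*airybi(105^(1/3)*x/5), x)


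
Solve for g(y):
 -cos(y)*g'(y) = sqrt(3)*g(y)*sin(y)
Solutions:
 g(y) = C1*cos(y)^(sqrt(3))


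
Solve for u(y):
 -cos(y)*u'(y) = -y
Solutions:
 u(y) = C1 + Integral(y/cos(y), y)


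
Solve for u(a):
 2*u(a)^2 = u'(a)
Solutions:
 u(a) = -1/(C1 + 2*a)


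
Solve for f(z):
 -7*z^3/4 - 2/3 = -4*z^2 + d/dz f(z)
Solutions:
 f(z) = C1 - 7*z^4/16 + 4*z^3/3 - 2*z/3


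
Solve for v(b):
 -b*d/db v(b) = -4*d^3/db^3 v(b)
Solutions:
 v(b) = C1 + Integral(C2*airyai(2^(1/3)*b/2) + C3*airybi(2^(1/3)*b/2), b)


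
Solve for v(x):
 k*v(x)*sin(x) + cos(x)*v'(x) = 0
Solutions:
 v(x) = C1*exp(k*log(cos(x)))


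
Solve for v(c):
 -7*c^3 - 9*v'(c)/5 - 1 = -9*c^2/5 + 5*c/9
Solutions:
 v(c) = C1 - 35*c^4/36 + c^3/3 - 25*c^2/162 - 5*c/9


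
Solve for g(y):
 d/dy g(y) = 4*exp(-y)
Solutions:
 g(y) = C1 - 4*exp(-y)


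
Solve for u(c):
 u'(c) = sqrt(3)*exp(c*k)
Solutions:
 u(c) = C1 + sqrt(3)*exp(c*k)/k


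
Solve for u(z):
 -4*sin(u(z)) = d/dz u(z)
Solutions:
 u(z) = -acos((-C1 - exp(8*z))/(C1 - exp(8*z))) + 2*pi
 u(z) = acos((-C1 - exp(8*z))/(C1 - exp(8*z)))


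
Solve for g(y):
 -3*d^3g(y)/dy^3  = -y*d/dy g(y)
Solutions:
 g(y) = C1 + Integral(C2*airyai(3^(2/3)*y/3) + C3*airybi(3^(2/3)*y/3), y)


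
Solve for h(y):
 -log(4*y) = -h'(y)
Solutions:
 h(y) = C1 + y*log(y) - y + y*log(4)


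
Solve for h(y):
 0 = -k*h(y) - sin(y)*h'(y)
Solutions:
 h(y) = C1*exp(k*(-log(cos(y) - 1) + log(cos(y) + 1))/2)


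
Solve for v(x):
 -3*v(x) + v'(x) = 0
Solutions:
 v(x) = C1*exp(3*x)


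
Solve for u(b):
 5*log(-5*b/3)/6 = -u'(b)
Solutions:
 u(b) = C1 - 5*b*log(-b)/6 + 5*b*(-log(5) + 1 + log(3))/6


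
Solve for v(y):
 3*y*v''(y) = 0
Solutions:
 v(y) = C1 + C2*y


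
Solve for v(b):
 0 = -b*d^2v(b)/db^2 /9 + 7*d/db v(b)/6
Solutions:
 v(b) = C1 + C2*b^(23/2)


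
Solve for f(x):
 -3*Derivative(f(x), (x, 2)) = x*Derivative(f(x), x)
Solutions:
 f(x) = C1 + C2*erf(sqrt(6)*x/6)


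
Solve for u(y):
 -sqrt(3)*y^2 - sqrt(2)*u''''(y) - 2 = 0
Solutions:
 u(y) = C1 + C2*y + C3*y^2 + C4*y^3 - sqrt(6)*y^6/720 - sqrt(2)*y^4/24


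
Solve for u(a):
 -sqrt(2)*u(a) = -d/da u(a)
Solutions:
 u(a) = C1*exp(sqrt(2)*a)


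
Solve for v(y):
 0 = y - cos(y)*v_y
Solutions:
 v(y) = C1 + Integral(y/cos(y), y)


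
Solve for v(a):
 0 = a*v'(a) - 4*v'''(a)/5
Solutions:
 v(a) = C1 + Integral(C2*airyai(10^(1/3)*a/2) + C3*airybi(10^(1/3)*a/2), a)


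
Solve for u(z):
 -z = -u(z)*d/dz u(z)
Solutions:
 u(z) = -sqrt(C1 + z^2)
 u(z) = sqrt(C1 + z^2)


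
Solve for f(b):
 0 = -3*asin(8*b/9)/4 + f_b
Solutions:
 f(b) = C1 + 3*b*asin(8*b/9)/4 + 3*sqrt(81 - 64*b^2)/32


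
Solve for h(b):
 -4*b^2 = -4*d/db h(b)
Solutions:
 h(b) = C1 + b^3/3


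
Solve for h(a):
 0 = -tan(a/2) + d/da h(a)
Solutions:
 h(a) = C1 - 2*log(cos(a/2))


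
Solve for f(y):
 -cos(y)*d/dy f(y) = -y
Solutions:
 f(y) = C1 + Integral(y/cos(y), y)


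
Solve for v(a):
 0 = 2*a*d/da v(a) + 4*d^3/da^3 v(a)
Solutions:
 v(a) = C1 + Integral(C2*airyai(-2^(2/3)*a/2) + C3*airybi(-2^(2/3)*a/2), a)


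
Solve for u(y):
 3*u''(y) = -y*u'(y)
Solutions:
 u(y) = C1 + C2*erf(sqrt(6)*y/6)


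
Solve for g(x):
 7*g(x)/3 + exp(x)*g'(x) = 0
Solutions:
 g(x) = C1*exp(7*exp(-x)/3)


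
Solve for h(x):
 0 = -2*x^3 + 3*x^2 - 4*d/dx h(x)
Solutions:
 h(x) = C1 - x^4/8 + x^3/4


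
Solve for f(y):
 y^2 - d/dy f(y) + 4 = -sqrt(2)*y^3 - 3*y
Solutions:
 f(y) = C1 + sqrt(2)*y^4/4 + y^3/3 + 3*y^2/2 + 4*y


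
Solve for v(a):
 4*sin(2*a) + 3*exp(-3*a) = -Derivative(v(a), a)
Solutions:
 v(a) = C1 + 2*cos(2*a) + exp(-3*a)


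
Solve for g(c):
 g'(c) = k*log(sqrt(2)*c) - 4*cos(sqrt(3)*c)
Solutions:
 g(c) = C1 + c*k*(log(c) - 1) + c*k*log(2)/2 - 4*sqrt(3)*sin(sqrt(3)*c)/3


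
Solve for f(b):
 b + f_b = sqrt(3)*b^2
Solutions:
 f(b) = C1 + sqrt(3)*b^3/3 - b^2/2


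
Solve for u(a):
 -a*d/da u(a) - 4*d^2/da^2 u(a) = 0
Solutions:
 u(a) = C1 + C2*erf(sqrt(2)*a/4)


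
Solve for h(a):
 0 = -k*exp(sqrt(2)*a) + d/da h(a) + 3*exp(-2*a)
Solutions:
 h(a) = C1 + sqrt(2)*k*exp(sqrt(2)*a)/2 + 3*exp(-2*a)/2


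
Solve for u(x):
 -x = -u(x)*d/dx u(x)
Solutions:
 u(x) = -sqrt(C1 + x^2)
 u(x) = sqrt(C1 + x^2)


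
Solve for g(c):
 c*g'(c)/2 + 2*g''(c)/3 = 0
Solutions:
 g(c) = C1 + C2*erf(sqrt(6)*c/4)


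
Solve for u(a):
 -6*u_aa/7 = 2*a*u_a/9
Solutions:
 u(a) = C1 + C2*erf(sqrt(42)*a/18)


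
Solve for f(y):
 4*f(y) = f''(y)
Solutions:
 f(y) = C1*exp(-2*y) + C2*exp(2*y)


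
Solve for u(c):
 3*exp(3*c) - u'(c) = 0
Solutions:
 u(c) = C1 + exp(3*c)


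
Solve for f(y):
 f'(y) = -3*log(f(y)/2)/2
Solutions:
 -2*Integral(1/(-log(_y) + log(2)), (_y, f(y)))/3 = C1 - y


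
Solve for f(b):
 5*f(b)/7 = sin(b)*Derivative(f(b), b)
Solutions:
 f(b) = C1*(cos(b) - 1)^(5/14)/(cos(b) + 1)^(5/14)


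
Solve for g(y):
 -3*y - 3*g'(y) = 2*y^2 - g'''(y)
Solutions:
 g(y) = C1 + C2*exp(-sqrt(3)*y) + C3*exp(sqrt(3)*y) - 2*y^3/9 - y^2/2 - 4*y/9


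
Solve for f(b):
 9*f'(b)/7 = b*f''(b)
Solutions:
 f(b) = C1 + C2*b^(16/7)


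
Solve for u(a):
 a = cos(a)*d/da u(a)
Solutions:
 u(a) = C1 + Integral(a/cos(a), a)


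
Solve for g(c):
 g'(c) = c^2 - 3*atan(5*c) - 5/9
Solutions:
 g(c) = C1 + c^3/3 - 3*c*atan(5*c) - 5*c/9 + 3*log(25*c^2 + 1)/10


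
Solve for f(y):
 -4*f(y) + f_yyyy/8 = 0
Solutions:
 f(y) = C1*exp(-2*2^(1/4)*y) + C2*exp(2*2^(1/4)*y) + C3*sin(2*2^(1/4)*y) + C4*cos(2*2^(1/4)*y)
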